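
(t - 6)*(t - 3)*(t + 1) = t^3 - 8*t^2 + 9*t + 18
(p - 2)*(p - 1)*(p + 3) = p^3 - 7*p + 6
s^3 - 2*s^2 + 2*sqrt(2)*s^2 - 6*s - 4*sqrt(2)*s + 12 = (s - 2)*(s - sqrt(2))*(s + 3*sqrt(2))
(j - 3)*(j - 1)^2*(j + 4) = j^4 - j^3 - 13*j^2 + 25*j - 12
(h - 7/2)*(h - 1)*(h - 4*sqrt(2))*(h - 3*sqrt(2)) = h^4 - 7*sqrt(2)*h^3 - 9*h^3/2 + 55*h^2/2 + 63*sqrt(2)*h^2/2 - 108*h - 49*sqrt(2)*h/2 + 84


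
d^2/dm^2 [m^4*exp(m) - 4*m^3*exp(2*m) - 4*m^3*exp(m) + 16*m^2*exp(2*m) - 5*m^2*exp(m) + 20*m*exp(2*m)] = (m^4 - 16*m^3*exp(m) + 4*m^3 + 16*m^2*exp(m) - 17*m^2 + 184*m*exp(m) - 44*m + 112*exp(m) - 10)*exp(m)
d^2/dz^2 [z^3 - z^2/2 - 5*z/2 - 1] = 6*z - 1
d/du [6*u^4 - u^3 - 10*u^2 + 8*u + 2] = 24*u^3 - 3*u^2 - 20*u + 8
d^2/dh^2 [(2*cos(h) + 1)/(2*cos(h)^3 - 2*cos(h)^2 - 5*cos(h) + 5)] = (40*(1 - cos(h)^2)^2 + 32*cos(h)^6 + 44*cos(h)^5 - 244*cos(h)^3 - 96*cos(h)^2 + 215*cos(h) + 130)/((5 - 2*cos(h)^2)^3*(cos(h) - 1)^2)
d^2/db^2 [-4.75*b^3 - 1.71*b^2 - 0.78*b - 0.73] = -28.5*b - 3.42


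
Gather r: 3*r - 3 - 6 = 3*r - 9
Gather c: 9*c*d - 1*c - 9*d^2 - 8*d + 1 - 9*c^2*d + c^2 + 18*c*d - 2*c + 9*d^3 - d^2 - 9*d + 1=c^2*(1 - 9*d) + c*(27*d - 3) + 9*d^3 - 10*d^2 - 17*d + 2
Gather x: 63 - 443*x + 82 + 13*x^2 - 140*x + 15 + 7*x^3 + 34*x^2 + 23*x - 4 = 7*x^3 + 47*x^2 - 560*x + 156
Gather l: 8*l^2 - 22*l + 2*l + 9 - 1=8*l^2 - 20*l + 8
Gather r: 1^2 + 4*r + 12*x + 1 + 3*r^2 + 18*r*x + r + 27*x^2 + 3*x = 3*r^2 + r*(18*x + 5) + 27*x^2 + 15*x + 2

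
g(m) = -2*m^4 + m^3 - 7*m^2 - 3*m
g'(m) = -8*m^3 + 3*m^2 - 14*m - 3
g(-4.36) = -925.60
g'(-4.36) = 778.12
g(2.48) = -110.89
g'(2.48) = -141.29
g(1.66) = -34.88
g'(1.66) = -54.57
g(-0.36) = 0.09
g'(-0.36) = 2.80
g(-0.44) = -0.20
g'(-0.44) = 4.42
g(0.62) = -4.61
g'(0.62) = -12.43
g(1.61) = -32.24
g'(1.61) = -51.15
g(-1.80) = -44.11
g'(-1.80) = 78.58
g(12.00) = -40788.00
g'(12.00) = -13563.00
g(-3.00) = -243.00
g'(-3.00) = 282.00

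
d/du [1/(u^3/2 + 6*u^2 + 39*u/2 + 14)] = 6*(-u^2 - 8*u - 13)/(u^3 + 12*u^2 + 39*u + 28)^2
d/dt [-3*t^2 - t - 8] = -6*t - 1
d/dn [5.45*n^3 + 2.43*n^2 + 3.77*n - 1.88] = 16.35*n^2 + 4.86*n + 3.77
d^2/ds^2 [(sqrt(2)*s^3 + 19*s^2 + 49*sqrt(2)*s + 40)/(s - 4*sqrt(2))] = 2*(sqrt(2)*s^3 - 24*s^2 + 96*sqrt(2)*s + 1040)/(s^3 - 12*sqrt(2)*s^2 + 96*s - 128*sqrt(2))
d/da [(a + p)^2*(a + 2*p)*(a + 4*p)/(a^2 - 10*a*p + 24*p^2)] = 2*(a^5 - 11*a^4*p - 32*a^3*p^2 + 172*a^2*p^3 + 496*a*p^4 + 304*p^5)/(a^4 - 20*a^3*p + 148*a^2*p^2 - 480*a*p^3 + 576*p^4)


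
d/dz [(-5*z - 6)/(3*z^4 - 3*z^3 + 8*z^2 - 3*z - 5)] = (45*z^4 + 42*z^3 - 14*z^2 + 96*z + 7)/(9*z^8 - 18*z^7 + 57*z^6 - 66*z^5 + 52*z^4 - 18*z^3 - 71*z^2 + 30*z + 25)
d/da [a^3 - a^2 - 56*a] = 3*a^2 - 2*a - 56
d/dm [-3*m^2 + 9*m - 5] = 9 - 6*m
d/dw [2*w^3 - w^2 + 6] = 2*w*(3*w - 1)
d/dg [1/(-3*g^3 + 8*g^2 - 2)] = g*(9*g - 16)/(3*g^3 - 8*g^2 + 2)^2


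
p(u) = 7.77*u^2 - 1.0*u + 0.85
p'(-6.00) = -94.24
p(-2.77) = 63.24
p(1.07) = 8.68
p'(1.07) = 15.63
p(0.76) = 4.58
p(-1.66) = 23.92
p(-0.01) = 0.86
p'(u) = 15.54*u - 1.0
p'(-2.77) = -44.05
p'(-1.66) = -26.80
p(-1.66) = 23.92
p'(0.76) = 10.81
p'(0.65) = 9.10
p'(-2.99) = -47.46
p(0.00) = 0.85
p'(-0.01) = -1.16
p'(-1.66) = -26.80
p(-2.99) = 73.30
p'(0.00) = -1.00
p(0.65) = 3.48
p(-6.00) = 286.57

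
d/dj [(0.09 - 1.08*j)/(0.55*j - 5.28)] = (3.109095*j - 29.847312)/(0.55*j - 5.28)^3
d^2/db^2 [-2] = 0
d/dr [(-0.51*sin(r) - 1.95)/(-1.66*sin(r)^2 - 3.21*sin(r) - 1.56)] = (-6.474*sin(r) + 0.4233*cos(2*r) - 5.8872)*cos(r)/(1.66*sin(r)^2 + 3.21*sin(r) + 1.56)^2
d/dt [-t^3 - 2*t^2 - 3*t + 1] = -3*t^2 - 4*t - 3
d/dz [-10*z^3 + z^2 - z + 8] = -30*z^2 + 2*z - 1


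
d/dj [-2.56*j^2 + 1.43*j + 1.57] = 1.43 - 5.12*j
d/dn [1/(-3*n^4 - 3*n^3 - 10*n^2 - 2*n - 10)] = (12*n^3 + 9*n^2 + 20*n + 2)/(3*n^4 + 3*n^3 + 10*n^2 + 2*n + 10)^2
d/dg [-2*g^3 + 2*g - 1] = 2 - 6*g^2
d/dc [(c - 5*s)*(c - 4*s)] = 2*c - 9*s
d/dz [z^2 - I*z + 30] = 2*z - I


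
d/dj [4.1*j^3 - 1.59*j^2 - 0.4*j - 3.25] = 12.3*j^2 - 3.18*j - 0.4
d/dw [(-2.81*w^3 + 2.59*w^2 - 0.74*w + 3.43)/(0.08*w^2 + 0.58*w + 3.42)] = (-0.2248*w^4 - 3.2596*w^3 - 27.2692*w^2 + 17.1668*w - 4.5202)/(0.0064*w^4 + 0.0928*w^3 + 0.8836*w^2 + 3.9672*w + 11.6964)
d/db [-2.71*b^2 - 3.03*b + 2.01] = -5.42*b - 3.03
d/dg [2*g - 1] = 2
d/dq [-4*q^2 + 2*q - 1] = 2 - 8*q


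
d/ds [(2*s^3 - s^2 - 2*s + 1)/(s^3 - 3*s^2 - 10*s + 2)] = (-5*s^4 - 36*s^3 + 13*s^2 + 2*s + 6)/(s^6 - 6*s^5 - 11*s^4 + 64*s^3 + 88*s^2 - 40*s + 4)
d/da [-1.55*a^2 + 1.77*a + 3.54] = 1.77 - 3.1*a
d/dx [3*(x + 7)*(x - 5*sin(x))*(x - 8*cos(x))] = 3*(x + 7)*(x - 5*sin(x))*(8*sin(x) + 1) - 3*(x + 7)*(x - 8*cos(x))*(5*cos(x) - 1) + 3*(x - 5*sin(x))*(x - 8*cos(x))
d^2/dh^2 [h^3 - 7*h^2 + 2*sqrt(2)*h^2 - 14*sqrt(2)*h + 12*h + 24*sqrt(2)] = 6*h - 14 + 4*sqrt(2)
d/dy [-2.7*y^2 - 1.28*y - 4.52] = -5.4*y - 1.28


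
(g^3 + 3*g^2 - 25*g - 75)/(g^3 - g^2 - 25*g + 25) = (g + 3)/(g - 1)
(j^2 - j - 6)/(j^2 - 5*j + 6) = (j + 2)/(j - 2)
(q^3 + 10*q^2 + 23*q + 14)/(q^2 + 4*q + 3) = (q^2 + 9*q + 14)/(q + 3)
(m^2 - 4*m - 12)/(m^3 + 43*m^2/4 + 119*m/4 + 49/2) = 4*(m - 6)/(4*m^2 + 35*m + 49)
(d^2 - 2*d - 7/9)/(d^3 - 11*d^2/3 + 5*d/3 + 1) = (d - 7/3)/(d^2 - 4*d + 3)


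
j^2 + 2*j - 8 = (j - 2)*(j + 4)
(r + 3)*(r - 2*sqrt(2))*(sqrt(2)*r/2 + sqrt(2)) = sqrt(2)*r^3/2 - 2*r^2 + 5*sqrt(2)*r^2/2 - 10*r + 3*sqrt(2)*r - 12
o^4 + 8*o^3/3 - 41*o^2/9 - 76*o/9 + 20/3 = (o - 5/3)*(o - 2/3)*(o + 2)*(o + 3)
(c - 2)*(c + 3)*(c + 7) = c^3 + 8*c^2 + c - 42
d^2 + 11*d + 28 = (d + 4)*(d + 7)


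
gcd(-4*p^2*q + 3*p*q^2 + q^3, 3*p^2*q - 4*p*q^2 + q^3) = p*q - q^2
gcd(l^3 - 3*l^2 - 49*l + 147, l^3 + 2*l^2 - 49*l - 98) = l^2 - 49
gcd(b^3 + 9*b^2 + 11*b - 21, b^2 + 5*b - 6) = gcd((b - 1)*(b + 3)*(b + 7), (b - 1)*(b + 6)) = b - 1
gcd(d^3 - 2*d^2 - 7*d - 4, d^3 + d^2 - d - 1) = d^2 + 2*d + 1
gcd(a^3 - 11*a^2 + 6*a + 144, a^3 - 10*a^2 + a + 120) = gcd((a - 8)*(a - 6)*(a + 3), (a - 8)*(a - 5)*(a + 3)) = a^2 - 5*a - 24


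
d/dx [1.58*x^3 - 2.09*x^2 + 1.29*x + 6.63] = 4.74*x^2 - 4.18*x + 1.29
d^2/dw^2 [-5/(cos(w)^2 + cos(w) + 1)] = 5*(4*sin(w)^4 + sin(w)^2 - 19*cos(w)/4 + 3*cos(3*w)/4 - 5)/(-sin(w)^2 + cos(w) + 2)^3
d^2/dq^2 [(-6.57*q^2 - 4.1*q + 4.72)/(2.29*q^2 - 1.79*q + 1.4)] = (-96.863794*q^3 + 274.893432*q^2 - 37.218912*q - 46.321536)/(12.008989*q^6 - 28.160817*q^5 + 44.037387*q^4 - 40.167779*q^3 + 26.92242*q^2 - 10.5252*q + 2.744)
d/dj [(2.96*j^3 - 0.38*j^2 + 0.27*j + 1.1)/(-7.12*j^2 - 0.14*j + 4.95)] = (-21.0752*j^4 - 0.8288*j^3 + 45.9316*j^2 + 11.902*j + 1.4905)/(50.6944*j^4 + 1.9936*j^3 - 70.4684*j^2 - 1.386*j + 24.5025)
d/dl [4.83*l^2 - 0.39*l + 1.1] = 9.66*l - 0.39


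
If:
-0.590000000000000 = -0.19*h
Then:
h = 3.11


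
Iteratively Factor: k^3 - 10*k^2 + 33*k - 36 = (k - 3)*(k^2 - 7*k + 12) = (k - 3)^2*(k - 4)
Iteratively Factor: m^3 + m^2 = (m)*(m^2 + m) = m^2*(m + 1)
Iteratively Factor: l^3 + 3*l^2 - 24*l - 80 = (l - 5)*(l^2 + 8*l + 16) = (l - 5)*(l + 4)*(l + 4)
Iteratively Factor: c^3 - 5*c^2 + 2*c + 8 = (c - 4)*(c^2 - c - 2) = (c - 4)*(c + 1)*(c - 2)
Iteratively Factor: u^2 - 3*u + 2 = (u - 1)*(u - 2)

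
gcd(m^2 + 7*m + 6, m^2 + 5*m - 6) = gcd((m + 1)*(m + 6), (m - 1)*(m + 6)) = m + 6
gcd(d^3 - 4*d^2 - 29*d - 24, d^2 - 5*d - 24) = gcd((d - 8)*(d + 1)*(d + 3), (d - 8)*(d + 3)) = d^2 - 5*d - 24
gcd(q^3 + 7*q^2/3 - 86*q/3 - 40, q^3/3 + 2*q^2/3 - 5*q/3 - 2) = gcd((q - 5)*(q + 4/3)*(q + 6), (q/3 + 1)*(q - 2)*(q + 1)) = 1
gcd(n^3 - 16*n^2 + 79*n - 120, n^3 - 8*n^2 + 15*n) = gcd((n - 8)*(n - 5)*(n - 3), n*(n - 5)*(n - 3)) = n^2 - 8*n + 15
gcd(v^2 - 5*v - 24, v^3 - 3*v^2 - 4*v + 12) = 1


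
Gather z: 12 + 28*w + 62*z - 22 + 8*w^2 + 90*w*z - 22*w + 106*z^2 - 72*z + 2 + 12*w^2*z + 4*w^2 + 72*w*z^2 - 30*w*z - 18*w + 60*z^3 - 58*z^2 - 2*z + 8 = 12*w^2 - 12*w + 60*z^3 + z^2*(72*w + 48) + z*(12*w^2 + 60*w - 12)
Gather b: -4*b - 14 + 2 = -4*b - 12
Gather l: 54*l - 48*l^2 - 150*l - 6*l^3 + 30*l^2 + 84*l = -6*l^3 - 18*l^2 - 12*l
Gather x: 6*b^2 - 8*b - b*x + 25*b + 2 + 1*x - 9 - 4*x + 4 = 6*b^2 + 17*b + x*(-b - 3) - 3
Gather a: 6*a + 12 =6*a + 12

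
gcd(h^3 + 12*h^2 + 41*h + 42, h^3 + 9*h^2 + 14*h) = h^2 + 9*h + 14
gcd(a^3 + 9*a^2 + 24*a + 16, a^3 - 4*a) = 1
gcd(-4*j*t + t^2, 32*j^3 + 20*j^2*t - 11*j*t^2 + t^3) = -4*j + t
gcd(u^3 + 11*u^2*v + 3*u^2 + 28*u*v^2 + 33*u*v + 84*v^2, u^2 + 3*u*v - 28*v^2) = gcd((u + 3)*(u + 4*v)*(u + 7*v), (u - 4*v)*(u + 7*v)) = u + 7*v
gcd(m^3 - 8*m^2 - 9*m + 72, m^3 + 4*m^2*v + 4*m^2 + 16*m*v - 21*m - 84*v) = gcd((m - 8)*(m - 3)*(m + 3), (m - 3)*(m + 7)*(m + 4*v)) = m - 3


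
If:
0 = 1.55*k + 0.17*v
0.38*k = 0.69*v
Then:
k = 0.00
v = 0.00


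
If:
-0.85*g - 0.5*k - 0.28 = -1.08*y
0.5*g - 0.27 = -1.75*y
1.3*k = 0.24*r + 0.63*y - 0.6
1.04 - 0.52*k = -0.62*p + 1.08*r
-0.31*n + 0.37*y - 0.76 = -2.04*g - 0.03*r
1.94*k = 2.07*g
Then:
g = -0.07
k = -0.07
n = -2.53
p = 1.15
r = 1.66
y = 0.17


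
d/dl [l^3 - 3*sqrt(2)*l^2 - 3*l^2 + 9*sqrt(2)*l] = 3*l^2 - 6*sqrt(2)*l - 6*l + 9*sqrt(2)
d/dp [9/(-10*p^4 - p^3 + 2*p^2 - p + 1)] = 9*(40*p^3 + 3*p^2 - 4*p + 1)/(10*p^4 + p^3 - 2*p^2 + p - 1)^2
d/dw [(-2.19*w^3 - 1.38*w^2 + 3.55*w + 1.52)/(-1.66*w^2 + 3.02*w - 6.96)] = (3.6354*w^4 - 13.2276*w^3 + 47.4526*w^2 + 24.256*w - 29.2984)/(2.7556*w^4 - 10.0264*w^3 + 32.2276*w^2 - 42.0384*w + 48.4416)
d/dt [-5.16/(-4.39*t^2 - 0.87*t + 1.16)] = (-45.3048*t - 4.4892)/(4.39*t^2 + 0.87*t - 1.16)^2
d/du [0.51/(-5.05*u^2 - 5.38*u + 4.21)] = (5.151*u + 2.7438)/(5.05*u^2 + 5.38*u - 4.21)^2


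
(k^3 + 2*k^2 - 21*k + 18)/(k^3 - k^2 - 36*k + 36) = (k - 3)/(k - 6)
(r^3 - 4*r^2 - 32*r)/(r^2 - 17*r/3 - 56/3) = 3*r*(r + 4)/(3*r + 7)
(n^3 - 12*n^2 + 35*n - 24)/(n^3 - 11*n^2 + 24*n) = (n - 1)/n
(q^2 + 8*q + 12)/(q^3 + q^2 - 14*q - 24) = (q + 6)/(q^2 - q - 12)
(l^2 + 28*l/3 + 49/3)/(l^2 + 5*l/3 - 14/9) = 3*(l + 7)/(3*l - 2)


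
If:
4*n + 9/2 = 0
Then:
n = -9/8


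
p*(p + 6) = p^2 + 6*p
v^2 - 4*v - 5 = (v - 5)*(v + 1)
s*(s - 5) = s^2 - 5*s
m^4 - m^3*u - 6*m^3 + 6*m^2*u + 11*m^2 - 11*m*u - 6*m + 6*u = (m - 3)*(m - 2)*(m - 1)*(m - u)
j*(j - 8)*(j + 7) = j^3 - j^2 - 56*j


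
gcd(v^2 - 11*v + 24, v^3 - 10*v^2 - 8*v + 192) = v - 8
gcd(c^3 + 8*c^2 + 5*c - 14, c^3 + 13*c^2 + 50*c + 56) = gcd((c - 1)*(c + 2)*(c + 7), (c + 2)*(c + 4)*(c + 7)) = c^2 + 9*c + 14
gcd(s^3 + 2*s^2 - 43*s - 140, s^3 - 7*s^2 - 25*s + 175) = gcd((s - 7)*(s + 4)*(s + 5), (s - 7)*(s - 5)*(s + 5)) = s^2 - 2*s - 35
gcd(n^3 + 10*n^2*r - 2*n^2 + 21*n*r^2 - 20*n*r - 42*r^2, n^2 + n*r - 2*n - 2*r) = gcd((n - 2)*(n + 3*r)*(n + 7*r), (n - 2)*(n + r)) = n - 2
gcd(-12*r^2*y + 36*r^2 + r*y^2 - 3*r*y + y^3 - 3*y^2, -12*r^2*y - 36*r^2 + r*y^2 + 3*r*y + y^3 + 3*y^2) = -12*r^2 + r*y + y^2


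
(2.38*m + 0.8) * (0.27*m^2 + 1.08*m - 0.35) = 0.6426*m^3 + 2.7864*m^2 + 0.0310000000000001*m - 0.28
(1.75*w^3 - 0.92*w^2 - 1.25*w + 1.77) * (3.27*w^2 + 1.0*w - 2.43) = 5.7225*w^5 - 1.2584*w^4 - 9.26*w^3 + 6.7735*w^2 + 4.8075*w - 4.3011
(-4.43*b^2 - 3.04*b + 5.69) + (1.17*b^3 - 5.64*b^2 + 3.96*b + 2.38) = 1.17*b^3 - 10.07*b^2 + 0.92*b + 8.07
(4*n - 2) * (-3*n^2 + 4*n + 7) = -12*n^3 + 22*n^2 + 20*n - 14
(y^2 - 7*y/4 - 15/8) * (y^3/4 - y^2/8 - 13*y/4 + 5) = y^5/4 - 9*y^4/16 - 7*y^3/2 + 699*y^2/64 - 85*y/32 - 75/8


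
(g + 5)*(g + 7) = g^2 + 12*g + 35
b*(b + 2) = b^2 + 2*b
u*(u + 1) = u^2 + u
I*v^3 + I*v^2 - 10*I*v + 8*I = (v - 2)*(v + 4)*(I*v - I)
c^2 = c^2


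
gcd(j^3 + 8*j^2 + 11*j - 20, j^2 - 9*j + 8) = j - 1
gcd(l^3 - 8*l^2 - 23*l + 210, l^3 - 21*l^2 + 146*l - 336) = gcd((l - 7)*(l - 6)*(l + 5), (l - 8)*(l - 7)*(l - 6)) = l^2 - 13*l + 42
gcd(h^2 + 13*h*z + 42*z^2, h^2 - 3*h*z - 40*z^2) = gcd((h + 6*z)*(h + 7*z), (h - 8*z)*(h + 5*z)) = 1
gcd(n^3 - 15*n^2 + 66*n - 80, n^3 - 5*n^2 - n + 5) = n - 5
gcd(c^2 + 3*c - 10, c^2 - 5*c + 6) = c - 2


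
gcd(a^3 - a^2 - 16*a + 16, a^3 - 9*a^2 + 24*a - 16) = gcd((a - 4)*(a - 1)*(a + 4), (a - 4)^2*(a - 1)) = a^2 - 5*a + 4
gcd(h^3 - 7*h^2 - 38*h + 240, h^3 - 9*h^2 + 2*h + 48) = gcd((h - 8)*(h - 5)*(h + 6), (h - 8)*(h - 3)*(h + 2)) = h - 8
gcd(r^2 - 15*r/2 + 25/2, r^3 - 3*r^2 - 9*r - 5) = r - 5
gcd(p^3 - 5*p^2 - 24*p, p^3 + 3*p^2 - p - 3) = p + 3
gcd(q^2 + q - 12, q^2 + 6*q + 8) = q + 4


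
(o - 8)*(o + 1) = o^2 - 7*o - 8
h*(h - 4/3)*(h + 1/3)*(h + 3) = h^4 + 2*h^3 - 31*h^2/9 - 4*h/3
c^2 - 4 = (c - 2)*(c + 2)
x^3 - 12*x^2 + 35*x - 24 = (x - 8)*(x - 3)*(x - 1)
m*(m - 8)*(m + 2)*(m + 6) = m^4 - 52*m^2 - 96*m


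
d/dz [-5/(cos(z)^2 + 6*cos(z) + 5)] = -10*(cos(z) + 3)*sin(z)/(cos(z)^2 + 6*cos(z) + 5)^2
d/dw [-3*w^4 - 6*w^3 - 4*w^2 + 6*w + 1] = -12*w^3 - 18*w^2 - 8*w + 6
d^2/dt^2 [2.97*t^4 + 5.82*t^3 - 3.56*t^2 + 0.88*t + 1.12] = 35.64*t^2 + 34.92*t - 7.12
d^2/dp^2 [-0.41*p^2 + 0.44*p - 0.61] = -0.820000000000000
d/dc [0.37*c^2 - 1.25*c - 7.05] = 0.74*c - 1.25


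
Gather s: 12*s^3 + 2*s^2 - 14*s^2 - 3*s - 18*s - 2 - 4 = 12*s^3 - 12*s^2 - 21*s - 6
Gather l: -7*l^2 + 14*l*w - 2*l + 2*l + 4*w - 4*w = -7*l^2 + 14*l*w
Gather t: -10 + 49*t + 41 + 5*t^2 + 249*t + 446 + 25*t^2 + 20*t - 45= 30*t^2 + 318*t + 432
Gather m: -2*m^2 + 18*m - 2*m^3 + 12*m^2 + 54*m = -2*m^3 + 10*m^2 + 72*m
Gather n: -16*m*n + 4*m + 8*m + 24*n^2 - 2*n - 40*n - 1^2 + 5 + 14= 12*m + 24*n^2 + n*(-16*m - 42) + 18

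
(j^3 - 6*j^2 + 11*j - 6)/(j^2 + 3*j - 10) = (j^2 - 4*j + 3)/(j + 5)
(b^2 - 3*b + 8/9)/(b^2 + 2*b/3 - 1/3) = (b - 8/3)/(b + 1)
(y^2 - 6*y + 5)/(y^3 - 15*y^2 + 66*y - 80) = (y - 1)/(y^2 - 10*y + 16)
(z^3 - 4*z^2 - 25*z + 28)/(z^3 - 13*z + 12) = (z - 7)/(z - 3)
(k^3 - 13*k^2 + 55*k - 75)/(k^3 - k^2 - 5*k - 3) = (k^2 - 10*k + 25)/(k^2 + 2*k + 1)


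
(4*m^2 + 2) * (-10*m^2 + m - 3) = -40*m^4 + 4*m^3 - 32*m^2 + 2*m - 6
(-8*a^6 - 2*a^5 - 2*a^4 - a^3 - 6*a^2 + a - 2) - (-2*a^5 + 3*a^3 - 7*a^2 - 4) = -8*a^6 - 2*a^4 - 4*a^3 + a^2 + a + 2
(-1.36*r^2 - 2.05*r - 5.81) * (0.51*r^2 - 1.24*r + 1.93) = -0.6936*r^4 + 0.6409*r^3 - 3.0459*r^2 + 3.2479*r - 11.2133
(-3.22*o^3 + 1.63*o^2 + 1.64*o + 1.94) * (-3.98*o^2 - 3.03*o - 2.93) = 12.8156*o^5 + 3.2692*o^4 - 2.0315*o^3 - 17.4663*o^2 - 10.6834*o - 5.6842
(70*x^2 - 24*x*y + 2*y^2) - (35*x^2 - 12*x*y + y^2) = 35*x^2 - 12*x*y + y^2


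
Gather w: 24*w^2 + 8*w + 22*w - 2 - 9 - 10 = 24*w^2 + 30*w - 21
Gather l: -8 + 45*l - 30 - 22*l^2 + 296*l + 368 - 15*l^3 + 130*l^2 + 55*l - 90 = -15*l^3 + 108*l^2 + 396*l + 240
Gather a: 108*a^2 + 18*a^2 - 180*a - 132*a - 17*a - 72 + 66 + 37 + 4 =126*a^2 - 329*a + 35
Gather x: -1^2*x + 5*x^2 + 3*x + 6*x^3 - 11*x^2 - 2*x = 6*x^3 - 6*x^2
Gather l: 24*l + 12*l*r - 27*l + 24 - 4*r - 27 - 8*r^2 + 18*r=l*(12*r - 3) - 8*r^2 + 14*r - 3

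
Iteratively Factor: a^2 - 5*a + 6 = (a - 2)*(a - 3)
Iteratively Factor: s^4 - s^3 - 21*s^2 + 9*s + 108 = (s - 4)*(s^3 + 3*s^2 - 9*s - 27) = (s - 4)*(s - 3)*(s^2 + 6*s + 9) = (s - 4)*(s - 3)*(s + 3)*(s + 3)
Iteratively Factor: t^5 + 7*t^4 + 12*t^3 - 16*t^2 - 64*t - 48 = (t + 2)*(t^4 + 5*t^3 + 2*t^2 - 20*t - 24) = (t - 2)*(t + 2)*(t^3 + 7*t^2 + 16*t + 12) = (t - 2)*(t + 2)^2*(t^2 + 5*t + 6) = (t - 2)*(t + 2)^2*(t + 3)*(t + 2)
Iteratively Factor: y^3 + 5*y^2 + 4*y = (y + 1)*(y^2 + 4*y) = (y + 1)*(y + 4)*(y)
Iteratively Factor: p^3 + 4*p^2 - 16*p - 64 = (p + 4)*(p^2 - 16) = (p - 4)*(p + 4)*(p + 4)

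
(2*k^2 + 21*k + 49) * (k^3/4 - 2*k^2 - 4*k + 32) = k^5/2 + 5*k^4/4 - 151*k^3/4 - 118*k^2 + 476*k + 1568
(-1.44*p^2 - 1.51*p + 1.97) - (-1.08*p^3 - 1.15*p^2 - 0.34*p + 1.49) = 1.08*p^3 - 0.29*p^2 - 1.17*p + 0.48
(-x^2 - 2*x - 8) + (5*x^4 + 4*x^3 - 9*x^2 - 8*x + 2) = 5*x^4 + 4*x^3 - 10*x^2 - 10*x - 6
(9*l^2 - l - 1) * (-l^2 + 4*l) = -9*l^4 + 37*l^3 - 3*l^2 - 4*l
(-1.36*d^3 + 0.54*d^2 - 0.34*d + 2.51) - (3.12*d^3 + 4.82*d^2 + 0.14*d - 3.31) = -4.48*d^3 - 4.28*d^2 - 0.48*d + 5.82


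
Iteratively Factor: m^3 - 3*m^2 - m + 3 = (m - 3)*(m^2 - 1) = (m - 3)*(m + 1)*(m - 1)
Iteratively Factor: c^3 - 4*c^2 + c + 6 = (c - 3)*(c^2 - c - 2) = (c - 3)*(c + 1)*(c - 2)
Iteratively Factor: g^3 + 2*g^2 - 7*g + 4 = (g - 1)*(g^2 + 3*g - 4) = (g - 1)*(g + 4)*(g - 1)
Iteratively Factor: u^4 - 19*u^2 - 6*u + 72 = (u - 2)*(u^3 + 2*u^2 - 15*u - 36) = (u - 2)*(u + 3)*(u^2 - u - 12) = (u - 4)*(u - 2)*(u + 3)*(u + 3)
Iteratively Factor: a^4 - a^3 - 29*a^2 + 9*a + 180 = (a + 3)*(a^3 - 4*a^2 - 17*a + 60) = (a - 3)*(a + 3)*(a^2 - a - 20) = (a - 5)*(a - 3)*(a + 3)*(a + 4)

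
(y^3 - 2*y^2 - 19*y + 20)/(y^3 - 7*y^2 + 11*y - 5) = (y + 4)/(y - 1)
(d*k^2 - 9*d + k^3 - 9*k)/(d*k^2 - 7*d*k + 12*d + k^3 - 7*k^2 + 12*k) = (k + 3)/(k - 4)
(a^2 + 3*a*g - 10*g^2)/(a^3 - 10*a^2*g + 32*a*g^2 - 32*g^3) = (a + 5*g)/(a^2 - 8*a*g + 16*g^2)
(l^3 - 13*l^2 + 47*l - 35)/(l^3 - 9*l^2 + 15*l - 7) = (l - 5)/(l - 1)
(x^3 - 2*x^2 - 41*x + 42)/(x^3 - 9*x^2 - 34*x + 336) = (x - 1)/(x - 8)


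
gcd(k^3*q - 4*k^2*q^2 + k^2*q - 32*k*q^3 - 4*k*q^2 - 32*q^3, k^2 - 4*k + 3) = 1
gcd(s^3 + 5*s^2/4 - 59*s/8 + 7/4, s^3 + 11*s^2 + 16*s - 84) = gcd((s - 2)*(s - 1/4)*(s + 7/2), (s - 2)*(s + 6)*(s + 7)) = s - 2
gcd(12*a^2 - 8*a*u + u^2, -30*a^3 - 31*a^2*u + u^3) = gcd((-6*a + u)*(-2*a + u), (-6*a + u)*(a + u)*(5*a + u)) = -6*a + u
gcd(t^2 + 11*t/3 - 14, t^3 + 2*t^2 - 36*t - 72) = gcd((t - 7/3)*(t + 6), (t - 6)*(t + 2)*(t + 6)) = t + 6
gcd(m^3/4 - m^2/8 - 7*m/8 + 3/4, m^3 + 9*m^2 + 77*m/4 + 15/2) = 1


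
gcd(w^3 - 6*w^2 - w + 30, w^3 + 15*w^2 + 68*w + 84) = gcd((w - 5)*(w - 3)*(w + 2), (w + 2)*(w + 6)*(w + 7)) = w + 2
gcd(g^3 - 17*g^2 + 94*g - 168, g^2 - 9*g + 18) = g - 6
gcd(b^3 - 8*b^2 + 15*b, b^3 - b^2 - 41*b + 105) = b^2 - 8*b + 15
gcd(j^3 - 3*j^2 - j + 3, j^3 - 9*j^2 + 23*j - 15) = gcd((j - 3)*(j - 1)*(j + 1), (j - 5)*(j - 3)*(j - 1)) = j^2 - 4*j + 3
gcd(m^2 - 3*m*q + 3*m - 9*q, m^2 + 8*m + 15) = m + 3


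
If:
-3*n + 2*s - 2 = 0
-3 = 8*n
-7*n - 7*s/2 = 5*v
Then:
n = -3/8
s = 7/16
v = 7/32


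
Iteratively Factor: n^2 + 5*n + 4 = (n + 4)*(n + 1)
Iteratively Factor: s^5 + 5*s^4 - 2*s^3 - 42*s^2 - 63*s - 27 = (s + 3)*(s^4 + 2*s^3 - 8*s^2 - 18*s - 9) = (s + 3)^2*(s^3 - s^2 - 5*s - 3) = (s - 3)*(s + 3)^2*(s^2 + 2*s + 1) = (s - 3)*(s + 1)*(s + 3)^2*(s + 1)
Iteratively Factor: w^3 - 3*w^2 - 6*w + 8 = (w - 4)*(w^2 + w - 2) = (w - 4)*(w + 2)*(w - 1)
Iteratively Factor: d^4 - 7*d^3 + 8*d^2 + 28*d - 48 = (d - 2)*(d^3 - 5*d^2 - 2*d + 24) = (d - 3)*(d - 2)*(d^2 - 2*d - 8) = (d - 4)*(d - 3)*(d - 2)*(d + 2)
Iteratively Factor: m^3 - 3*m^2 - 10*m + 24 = (m - 4)*(m^2 + m - 6) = (m - 4)*(m + 3)*(m - 2)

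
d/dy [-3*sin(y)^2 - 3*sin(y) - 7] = -3*sin(2*y) - 3*cos(y)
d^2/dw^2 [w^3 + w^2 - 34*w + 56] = 6*w + 2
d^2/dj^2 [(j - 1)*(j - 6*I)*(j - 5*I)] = 6*j - 2 - 22*I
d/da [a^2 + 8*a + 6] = 2*a + 8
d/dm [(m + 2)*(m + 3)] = 2*m + 5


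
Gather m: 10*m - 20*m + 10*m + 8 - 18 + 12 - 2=0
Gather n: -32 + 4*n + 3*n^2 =3*n^2 + 4*n - 32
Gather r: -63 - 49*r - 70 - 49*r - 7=-98*r - 140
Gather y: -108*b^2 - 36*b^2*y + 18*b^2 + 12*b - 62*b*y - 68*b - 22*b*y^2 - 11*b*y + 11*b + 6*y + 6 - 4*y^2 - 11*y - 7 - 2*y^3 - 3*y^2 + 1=-90*b^2 - 45*b - 2*y^3 + y^2*(-22*b - 7) + y*(-36*b^2 - 73*b - 5)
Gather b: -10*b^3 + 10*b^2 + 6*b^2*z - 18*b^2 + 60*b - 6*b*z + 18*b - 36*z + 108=-10*b^3 + b^2*(6*z - 8) + b*(78 - 6*z) - 36*z + 108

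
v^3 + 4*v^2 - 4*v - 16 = (v - 2)*(v + 2)*(v + 4)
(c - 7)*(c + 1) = c^2 - 6*c - 7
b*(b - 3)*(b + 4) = b^3 + b^2 - 12*b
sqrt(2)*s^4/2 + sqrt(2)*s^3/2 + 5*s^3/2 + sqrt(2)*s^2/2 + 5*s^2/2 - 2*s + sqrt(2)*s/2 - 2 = (s + 1)*(s - sqrt(2)/2)*(s + 2*sqrt(2))*(sqrt(2)*s/2 + 1)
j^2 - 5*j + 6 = (j - 3)*(j - 2)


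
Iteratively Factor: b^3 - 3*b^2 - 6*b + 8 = (b + 2)*(b^2 - 5*b + 4) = (b - 1)*(b + 2)*(b - 4)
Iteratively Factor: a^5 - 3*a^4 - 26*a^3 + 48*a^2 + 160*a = (a + 2)*(a^4 - 5*a^3 - 16*a^2 + 80*a) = (a - 5)*(a + 2)*(a^3 - 16*a) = (a - 5)*(a + 2)*(a + 4)*(a^2 - 4*a) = a*(a - 5)*(a + 2)*(a + 4)*(a - 4)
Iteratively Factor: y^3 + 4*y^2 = (y + 4)*(y^2) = y*(y + 4)*(y)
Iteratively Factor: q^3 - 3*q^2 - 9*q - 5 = (q - 5)*(q^2 + 2*q + 1) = (q - 5)*(q + 1)*(q + 1)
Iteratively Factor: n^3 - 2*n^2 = (n - 2)*(n^2) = n*(n - 2)*(n)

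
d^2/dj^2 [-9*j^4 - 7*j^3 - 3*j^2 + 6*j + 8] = -108*j^2 - 42*j - 6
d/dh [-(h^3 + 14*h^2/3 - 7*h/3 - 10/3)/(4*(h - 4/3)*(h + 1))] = (-9*h^4 + 6*h^3 + 29*h^2 + 52*h - 18)/(4*(9*h^4 - 6*h^3 - 23*h^2 + 8*h + 16))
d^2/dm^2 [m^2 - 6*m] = 2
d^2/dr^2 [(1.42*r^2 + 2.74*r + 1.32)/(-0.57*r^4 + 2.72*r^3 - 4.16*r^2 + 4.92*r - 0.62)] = (-2.768148*r^8 + 2.52669600000002*r^7 + 45.114928*r^6 - 147.00336*r^5 + 92.4491039999999*r^4 + 159.99896*r^3 - 270.925152*r^2 + 191.145984*r - 74.903696)/(0.185193*r^12 - 2.651184*r^11 + 16.706016*r^10 - 63.617156*r^9 + 168.29673*r^8 - 326.179392*r^7 + 469.990832*r^6 - 505.479792*r^5 + 384.72414*r^4 - 198.370176*r^3 + 49.821216*r^2 - 5.673744*r + 0.238328)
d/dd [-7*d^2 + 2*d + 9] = 2 - 14*d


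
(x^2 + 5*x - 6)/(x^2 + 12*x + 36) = (x - 1)/(x + 6)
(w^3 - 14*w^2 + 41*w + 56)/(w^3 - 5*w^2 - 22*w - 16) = (w - 7)/(w + 2)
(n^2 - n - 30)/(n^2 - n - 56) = (-n^2 + n + 30)/(-n^2 + n + 56)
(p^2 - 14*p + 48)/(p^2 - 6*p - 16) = (p - 6)/(p + 2)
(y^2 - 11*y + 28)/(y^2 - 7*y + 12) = (y - 7)/(y - 3)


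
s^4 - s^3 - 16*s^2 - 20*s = s*(s - 5)*(s + 2)^2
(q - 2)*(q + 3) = q^2 + q - 6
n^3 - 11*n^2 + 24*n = n*(n - 8)*(n - 3)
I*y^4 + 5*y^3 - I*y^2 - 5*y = y*(y - 1)*(y - 5*I)*(I*y + I)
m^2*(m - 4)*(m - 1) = m^4 - 5*m^3 + 4*m^2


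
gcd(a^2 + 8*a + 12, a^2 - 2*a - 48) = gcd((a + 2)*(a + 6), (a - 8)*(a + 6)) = a + 6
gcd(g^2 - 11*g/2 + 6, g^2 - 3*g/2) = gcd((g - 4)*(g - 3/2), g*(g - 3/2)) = g - 3/2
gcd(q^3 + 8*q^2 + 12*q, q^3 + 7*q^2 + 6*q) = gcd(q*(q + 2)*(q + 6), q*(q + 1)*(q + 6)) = q^2 + 6*q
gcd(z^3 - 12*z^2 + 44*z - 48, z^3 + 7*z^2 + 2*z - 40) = z - 2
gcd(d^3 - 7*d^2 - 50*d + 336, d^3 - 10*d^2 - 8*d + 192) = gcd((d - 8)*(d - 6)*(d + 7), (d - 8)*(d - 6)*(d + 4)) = d^2 - 14*d + 48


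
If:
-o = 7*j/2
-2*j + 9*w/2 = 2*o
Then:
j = -9*w/10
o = 63*w/20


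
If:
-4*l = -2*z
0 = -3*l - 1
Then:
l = -1/3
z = -2/3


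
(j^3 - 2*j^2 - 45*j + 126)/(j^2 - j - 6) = (j^2 + j - 42)/(j + 2)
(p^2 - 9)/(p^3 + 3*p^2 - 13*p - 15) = (p + 3)/(p^2 + 6*p + 5)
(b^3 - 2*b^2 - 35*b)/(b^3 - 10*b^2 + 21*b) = (b + 5)/(b - 3)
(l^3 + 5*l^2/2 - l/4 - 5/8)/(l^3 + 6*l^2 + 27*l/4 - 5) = (l + 1/2)/(l + 4)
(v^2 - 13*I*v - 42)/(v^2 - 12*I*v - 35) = (v - 6*I)/(v - 5*I)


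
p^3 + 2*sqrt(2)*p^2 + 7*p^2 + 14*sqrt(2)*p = p*(p + 7)*(p + 2*sqrt(2))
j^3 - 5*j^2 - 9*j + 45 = (j - 5)*(j - 3)*(j + 3)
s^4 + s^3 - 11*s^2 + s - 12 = (s - 3)*(s + 4)*(s - I)*(s + I)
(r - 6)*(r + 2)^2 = r^3 - 2*r^2 - 20*r - 24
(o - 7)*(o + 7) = o^2 - 49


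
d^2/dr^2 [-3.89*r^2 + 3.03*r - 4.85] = -7.78000000000000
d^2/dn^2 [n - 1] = 0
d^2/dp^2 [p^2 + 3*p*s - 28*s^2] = 2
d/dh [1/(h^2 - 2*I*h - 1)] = 2*(-h + I)/(-h^2 + 2*I*h + 1)^2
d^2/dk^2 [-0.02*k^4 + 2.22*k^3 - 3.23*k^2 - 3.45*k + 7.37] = -0.24*k^2 + 13.32*k - 6.46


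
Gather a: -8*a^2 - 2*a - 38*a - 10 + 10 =-8*a^2 - 40*a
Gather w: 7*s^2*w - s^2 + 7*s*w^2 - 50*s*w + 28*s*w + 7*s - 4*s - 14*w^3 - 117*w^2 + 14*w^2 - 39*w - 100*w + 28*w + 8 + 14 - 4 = -s^2 + 3*s - 14*w^3 + w^2*(7*s - 103) + w*(7*s^2 - 22*s - 111) + 18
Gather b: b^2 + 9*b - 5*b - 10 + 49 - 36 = b^2 + 4*b + 3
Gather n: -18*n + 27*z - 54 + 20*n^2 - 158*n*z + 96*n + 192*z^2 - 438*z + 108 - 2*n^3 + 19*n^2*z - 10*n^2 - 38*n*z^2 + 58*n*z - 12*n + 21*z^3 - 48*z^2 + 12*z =-2*n^3 + n^2*(19*z + 10) + n*(-38*z^2 - 100*z + 66) + 21*z^3 + 144*z^2 - 399*z + 54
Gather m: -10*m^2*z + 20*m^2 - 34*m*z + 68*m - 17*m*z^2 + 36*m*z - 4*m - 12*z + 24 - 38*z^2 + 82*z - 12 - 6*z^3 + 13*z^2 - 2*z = m^2*(20 - 10*z) + m*(-17*z^2 + 2*z + 64) - 6*z^3 - 25*z^2 + 68*z + 12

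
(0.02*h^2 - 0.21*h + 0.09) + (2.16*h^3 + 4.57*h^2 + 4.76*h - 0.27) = 2.16*h^3 + 4.59*h^2 + 4.55*h - 0.18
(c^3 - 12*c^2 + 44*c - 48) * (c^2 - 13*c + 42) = c^5 - 25*c^4 + 242*c^3 - 1124*c^2 + 2472*c - 2016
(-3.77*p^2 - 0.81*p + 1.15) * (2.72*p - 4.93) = -10.2544*p^3 + 16.3829*p^2 + 7.1213*p - 5.6695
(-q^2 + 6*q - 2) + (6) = -q^2 + 6*q + 4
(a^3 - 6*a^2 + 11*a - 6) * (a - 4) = a^4 - 10*a^3 + 35*a^2 - 50*a + 24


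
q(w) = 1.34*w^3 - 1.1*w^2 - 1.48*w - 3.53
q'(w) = 4.02*w^2 - 2.2*w - 1.48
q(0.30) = -4.04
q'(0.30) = -1.78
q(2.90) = 15.61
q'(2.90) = 25.95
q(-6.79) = -463.68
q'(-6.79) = 198.80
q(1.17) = -4.62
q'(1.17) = 1.45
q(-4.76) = -165.93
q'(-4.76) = 100.08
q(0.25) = -3.95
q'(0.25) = -1.78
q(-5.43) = -242.47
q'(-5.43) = 129.00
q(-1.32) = -6.57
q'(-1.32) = 8.43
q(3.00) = 18.31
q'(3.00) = 28.10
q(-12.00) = -2459.69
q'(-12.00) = 603.80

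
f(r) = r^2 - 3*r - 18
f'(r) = 2*r - 3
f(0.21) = -18.59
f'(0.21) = -2.58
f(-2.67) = -2.86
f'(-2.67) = -8.34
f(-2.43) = -4.81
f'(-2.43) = -7.86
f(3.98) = -14.10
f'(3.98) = 4.96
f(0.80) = -19.76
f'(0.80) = -1.40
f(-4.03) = 10.33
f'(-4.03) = -11.06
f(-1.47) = -11.43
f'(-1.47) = -5.94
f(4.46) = -11.49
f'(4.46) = 5.92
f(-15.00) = 252.00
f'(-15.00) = -33.00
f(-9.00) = 90.00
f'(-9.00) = -21.00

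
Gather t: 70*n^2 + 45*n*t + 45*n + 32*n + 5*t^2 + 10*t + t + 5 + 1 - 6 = 70*n^2 + 77*n + 5*t^2 + t*(45*n + 11)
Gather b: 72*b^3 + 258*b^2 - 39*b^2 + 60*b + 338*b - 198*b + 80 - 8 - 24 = 72*b^3 + 219*b^2 + 200*b + 48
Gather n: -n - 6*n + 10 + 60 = 70 - 7*n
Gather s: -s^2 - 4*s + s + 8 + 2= -s^2 - 3*s + 10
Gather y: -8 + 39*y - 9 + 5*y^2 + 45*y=5*y^2 + 84*y - 17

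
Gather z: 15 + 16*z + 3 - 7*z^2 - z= -7*z^2 + 15*z + 18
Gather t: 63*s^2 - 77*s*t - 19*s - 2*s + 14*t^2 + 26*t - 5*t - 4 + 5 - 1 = 63*s^2 - 21*s + 14*t^2 + t*(21 - 77*s)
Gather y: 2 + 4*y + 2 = 4*y + 4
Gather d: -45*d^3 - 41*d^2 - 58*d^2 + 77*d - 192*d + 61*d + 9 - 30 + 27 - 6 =-45*d^3 - 99*d^2 - 54*d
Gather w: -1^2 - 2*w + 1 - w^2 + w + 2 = -w^2 - w + 2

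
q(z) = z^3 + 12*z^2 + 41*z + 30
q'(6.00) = 293.00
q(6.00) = 924.00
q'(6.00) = 293.00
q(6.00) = 924.00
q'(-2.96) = -3.76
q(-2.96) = -12.16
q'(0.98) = 67.40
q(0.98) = 82.65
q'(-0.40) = 31.88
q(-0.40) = 15.46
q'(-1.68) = 9.15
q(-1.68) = -9.75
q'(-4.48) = -6.31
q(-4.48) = -2.75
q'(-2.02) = 4.76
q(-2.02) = -12.10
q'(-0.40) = 31.88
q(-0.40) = 15.46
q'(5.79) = 280.53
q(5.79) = 863.78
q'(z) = 3*z^2 + 24*z + 41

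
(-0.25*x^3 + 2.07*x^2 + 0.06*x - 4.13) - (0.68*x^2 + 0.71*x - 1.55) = -0.25*x^3 + 1.39*x^2 - 0.65*x - 2.58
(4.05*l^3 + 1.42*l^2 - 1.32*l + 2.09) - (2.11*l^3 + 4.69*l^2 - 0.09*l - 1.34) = 1.94*l^3 - 3.27*l^2 - 1.23*l + 3.43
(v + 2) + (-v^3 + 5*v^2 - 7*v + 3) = -v^3 + 5*v^2 - 6*v + 5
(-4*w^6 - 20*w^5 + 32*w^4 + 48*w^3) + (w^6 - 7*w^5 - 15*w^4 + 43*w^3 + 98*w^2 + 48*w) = -3*w^6 - 27*w^5 + 17*w^4 + 91*w^3 + 98*w^2 + 48*w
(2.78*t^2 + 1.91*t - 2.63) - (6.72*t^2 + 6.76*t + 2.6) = -3.94*t^2 - 4.85*t - 5.23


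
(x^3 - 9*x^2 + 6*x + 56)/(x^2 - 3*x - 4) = (x^2 - 5*x - 14)/(x + 1)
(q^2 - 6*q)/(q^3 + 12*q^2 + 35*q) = (q - 6)/(q^2 + 12*q + 35)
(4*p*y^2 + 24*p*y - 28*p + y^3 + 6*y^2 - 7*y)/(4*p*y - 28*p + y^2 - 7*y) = (y^2 + 6*y - 7)/(y - 7)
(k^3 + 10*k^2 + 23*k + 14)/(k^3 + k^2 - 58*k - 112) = (k + 1)/(k - 8)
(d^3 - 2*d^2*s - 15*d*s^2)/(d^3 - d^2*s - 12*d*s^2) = (-d + 5*s)/(-d + 4*s)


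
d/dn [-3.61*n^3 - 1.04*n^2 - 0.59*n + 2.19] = -10.83*n^2 - 2.08*n - 0.59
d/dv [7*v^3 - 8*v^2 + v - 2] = 21*v^2 - 16*v + 1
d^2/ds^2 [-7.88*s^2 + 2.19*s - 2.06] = -15.7600000000000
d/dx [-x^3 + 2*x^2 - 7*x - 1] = -3*x^2 + 4*x - 7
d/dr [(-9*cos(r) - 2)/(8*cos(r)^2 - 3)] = (72*sin(r)^2 - 32*cos(r) - 99)*sin(r)/(8*cos(r)^2 - 3)^2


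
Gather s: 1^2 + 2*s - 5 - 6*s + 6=2 - 4*s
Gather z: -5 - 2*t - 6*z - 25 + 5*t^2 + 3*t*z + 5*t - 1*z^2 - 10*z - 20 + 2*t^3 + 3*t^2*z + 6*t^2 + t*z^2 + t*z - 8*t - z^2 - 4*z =2*t^3 + 11*t^2 - 5*t + z^2*(t - 2) + z*(3*t^2 + 4*t - 20) - 50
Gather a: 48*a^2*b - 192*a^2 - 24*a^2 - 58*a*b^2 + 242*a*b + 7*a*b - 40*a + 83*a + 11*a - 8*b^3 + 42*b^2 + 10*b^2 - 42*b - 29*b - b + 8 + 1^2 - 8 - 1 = a^2*(48*b - 216) + a*(-58*b^2 + 249*b + 54) - 8*b^3 + 52*b^2 - 72*b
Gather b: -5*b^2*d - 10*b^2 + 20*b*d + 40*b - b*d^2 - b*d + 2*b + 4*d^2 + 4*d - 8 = b^2*(-5*d - 10) + b*(-d^2 + 19*d + 42) + 4*d^2 + 4*d - 8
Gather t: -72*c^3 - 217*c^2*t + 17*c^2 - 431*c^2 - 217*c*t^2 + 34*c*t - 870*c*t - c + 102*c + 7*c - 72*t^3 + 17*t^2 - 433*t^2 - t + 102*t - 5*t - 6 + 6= -72*c^3 - 414*c^2 + 108*c - 72*t^3 + t^2*(-217*c - 416) + t*(-217*c^2 - 836*c + 96)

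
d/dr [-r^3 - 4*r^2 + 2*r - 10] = -3*r^2 - 8*r + 2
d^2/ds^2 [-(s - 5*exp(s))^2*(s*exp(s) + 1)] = -s^3*exp(s) + 40*s^2*exp(2*s) - 6*s^2*exp(s) - 225*s*exp(3*s) + 80*s*exp(2*s) + 4*s*exp(s) - 150*exp(3*s) - 80*exp(2*s) + 20*exp(s) - 2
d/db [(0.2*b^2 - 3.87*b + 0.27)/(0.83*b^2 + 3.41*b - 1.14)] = (3.8941*b^2 - 0.904199999999999*b + 3.4911)/(0.6889*b^4 + 5.6606*b^3 + 9.7357*b^2 - 7.7748*b + 1.2996)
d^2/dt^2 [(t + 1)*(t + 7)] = 2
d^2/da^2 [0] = 0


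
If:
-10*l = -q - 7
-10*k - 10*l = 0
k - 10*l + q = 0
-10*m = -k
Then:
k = 7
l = -7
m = 7/10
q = -77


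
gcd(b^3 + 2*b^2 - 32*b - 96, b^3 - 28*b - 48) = b^2 - 2*b - 24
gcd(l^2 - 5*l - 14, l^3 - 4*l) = l + 2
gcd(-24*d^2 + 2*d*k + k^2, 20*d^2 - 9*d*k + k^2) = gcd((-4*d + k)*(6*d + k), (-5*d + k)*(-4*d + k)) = 4*d - k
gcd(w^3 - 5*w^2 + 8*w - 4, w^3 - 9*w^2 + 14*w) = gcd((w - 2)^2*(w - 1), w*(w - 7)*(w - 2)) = w - 2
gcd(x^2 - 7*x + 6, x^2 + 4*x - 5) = x - 1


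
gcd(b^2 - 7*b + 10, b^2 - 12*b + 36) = 1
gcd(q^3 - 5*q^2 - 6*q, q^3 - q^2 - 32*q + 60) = 1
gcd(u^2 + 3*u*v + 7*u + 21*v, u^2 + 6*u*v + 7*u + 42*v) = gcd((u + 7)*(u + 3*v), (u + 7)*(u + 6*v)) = u + 7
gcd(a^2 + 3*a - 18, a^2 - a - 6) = a - 3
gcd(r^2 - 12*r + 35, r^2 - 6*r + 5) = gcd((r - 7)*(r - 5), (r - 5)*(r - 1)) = r - 5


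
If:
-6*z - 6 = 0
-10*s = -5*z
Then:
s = -1/2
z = -1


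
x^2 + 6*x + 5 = (x + 1)*(x + 5)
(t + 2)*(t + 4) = t^2 + 6*t + 8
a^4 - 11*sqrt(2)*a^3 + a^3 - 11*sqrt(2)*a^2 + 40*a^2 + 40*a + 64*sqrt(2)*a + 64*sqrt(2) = (a + 1)*(a - 8*sqrt(2))*(a - 4*sqrt(2))*(a + sqrt(2))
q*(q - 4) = q^2 - 4*q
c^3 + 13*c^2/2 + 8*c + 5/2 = (c + 1/2)*(c + 1)*(c + 5)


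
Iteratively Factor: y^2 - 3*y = (y - 3)*(y)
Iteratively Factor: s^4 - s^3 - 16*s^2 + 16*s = (s + 4)*(s^3 - 5*s^2 + 4*s) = (s - 4)*(s + 4)*(s^2 - s) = s*(s - 4)*(s + 4)*(s - 1)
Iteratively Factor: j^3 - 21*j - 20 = (j + 1)*(j^2 - j - 20) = (j + 1)*(j + 4)*(j - 5)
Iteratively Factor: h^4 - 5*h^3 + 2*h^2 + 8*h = (h + 1)*(h^3 - 6*h^2 + 8*h) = (h - 2)*(h + 1)*(h^2 - 4*h) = (h - 4)*(h - 2)*(h + 1)*(h)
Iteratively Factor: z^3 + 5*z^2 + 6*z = (z + 2)*(z^2 + 3*z) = (z + 2)*(z + 3)*(z)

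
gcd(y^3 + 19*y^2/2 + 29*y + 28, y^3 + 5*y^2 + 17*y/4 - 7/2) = y^2 + 11*y/2 + 7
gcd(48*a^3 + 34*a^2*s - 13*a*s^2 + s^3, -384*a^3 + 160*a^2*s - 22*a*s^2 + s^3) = 48*a^2 - 14*a*s + s^2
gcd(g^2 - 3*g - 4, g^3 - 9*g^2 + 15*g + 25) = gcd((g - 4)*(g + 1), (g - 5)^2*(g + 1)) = g + 1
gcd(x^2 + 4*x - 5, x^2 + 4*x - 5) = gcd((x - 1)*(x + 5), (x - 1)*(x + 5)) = x^2 + 4*x - 5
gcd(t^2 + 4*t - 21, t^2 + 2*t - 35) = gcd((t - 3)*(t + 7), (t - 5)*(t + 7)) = t + 7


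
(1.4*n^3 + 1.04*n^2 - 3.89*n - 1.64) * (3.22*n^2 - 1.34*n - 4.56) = 4.508*n^5 + 1.4728*n^4 - 20.3034*n^3 - 4.8106*n^2 + 19.936*n + 7.4784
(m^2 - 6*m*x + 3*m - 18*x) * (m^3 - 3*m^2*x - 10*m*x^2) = m^5 - 9*m^4*x + 3*m^4 + 8*m^3*x^2 - 27*m^3*x + 60*m^2*x^3 + 24*m^2*x^2 + 180*m*x^3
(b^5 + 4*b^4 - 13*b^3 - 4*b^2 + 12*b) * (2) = 2*b^5 + 8*b^4 - 26*b^3 - 8*b^2 + 24*b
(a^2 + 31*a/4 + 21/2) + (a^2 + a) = 2*a^2 + 35*a/4 + 21/2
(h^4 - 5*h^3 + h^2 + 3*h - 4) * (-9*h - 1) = -9*h^5 + 44*h^4 - 4*h^3 - 28*h^2 + 33*h + 4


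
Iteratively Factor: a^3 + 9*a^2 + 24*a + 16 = (a + 1)*(a^2 + 8*a + 16) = (a + 1)*(a + 4)*(a + 4)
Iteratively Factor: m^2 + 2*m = (m)*(m + 2)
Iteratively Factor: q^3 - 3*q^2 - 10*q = (q - 5)*(q^2 + 2*q) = (q - 5)*(q + 2)*(q)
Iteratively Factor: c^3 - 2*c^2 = (c - 2)*(c^2) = c*(c - 2)*(c)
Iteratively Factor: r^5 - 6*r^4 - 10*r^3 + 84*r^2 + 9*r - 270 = (r - 3)*(r^4 - 3*r^3 - 19*r^2 + 27*r + 90) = (r - 5)*(r - 3)*(r^3 + 2*r^2 - 9*r - 18) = (r - 5)*(r - 3)^2*(r^2 + 5*r + 6) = (r - 5)*(r - 3)^2*(r + 3)*(r + 2)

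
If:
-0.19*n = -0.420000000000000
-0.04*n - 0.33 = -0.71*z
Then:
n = 2.21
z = 0.59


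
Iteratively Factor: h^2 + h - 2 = (h - 1)*(h + 2)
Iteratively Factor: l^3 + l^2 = (l)*(l^2 + l) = l*(l + 1)*(l)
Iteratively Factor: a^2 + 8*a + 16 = (a + 4)*(a + 4)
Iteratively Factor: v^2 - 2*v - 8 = (v + 2)*(v - 4)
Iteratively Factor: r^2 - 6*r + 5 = (r - 5)*(r - 1)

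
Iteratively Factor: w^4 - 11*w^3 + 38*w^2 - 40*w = (w - 2)*(w^3 - 9*w^2 + 20*w) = (w - 5)*(w - 2)*(w^2 - 4*w) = (w - 5)*(w - 4)*(w - 2)*(w)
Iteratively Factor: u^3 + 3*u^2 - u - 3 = (u + 3)*(u^2 - 1) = (u - 1)*(u + 3)*(u + 1)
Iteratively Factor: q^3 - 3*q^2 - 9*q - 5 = (q + 1)*(q^2 - 4*q - 5) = (q + 1)^2*(q - 5)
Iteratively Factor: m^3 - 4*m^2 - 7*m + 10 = (m - 1)*(m^2 - 3*m - 10) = (m - 1)*(m + 2)*(m - 5)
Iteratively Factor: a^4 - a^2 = (a)*(a^3 - a) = a*(a - 1)*(a^2 + a) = a^2*(a - 1)*(a + 1)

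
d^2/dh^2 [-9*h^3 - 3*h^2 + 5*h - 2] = -54*h - 6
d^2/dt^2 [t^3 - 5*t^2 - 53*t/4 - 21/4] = 6*t - 10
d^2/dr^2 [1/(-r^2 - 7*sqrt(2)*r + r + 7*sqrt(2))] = 2*(r^2 - r + 7*sqrt(2)*r - (2*r - 1 + 7*sqrt(2))^2 - 7*sqrt(2))/(r^2 - r + 7*sqrt(2)*r - 7*sqrt(2))^3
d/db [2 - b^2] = -2*b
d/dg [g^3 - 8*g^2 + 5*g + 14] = 3*g^2 - 16*g + 5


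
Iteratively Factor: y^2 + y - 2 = (y + 2)*(y - 1)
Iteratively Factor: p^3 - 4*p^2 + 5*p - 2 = (p - 1)*(p^2 - 3*p + 2) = (p - 1)^2*(p - 2)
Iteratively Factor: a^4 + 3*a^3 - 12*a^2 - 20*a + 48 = (a - 2)*(a^3 + 5*a^2 - 2*a - 24) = (a - 2)^2*(a^2 + 7*a + 12) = (a - 2)^2*(a + 4)*(a + 3)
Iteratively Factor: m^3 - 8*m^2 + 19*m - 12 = (m - 3)*(m^2 - 5*m + 4) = (m - 3)*(m - 1)*(m - 4)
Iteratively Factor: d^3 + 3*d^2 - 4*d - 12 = (d - 2)*(d^2 + 5*d + 6) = (d - 2)*(d + 2)*(d + 3)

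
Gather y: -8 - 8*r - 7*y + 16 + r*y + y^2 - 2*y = -8*r + y^2 + y*(r - 9) + 8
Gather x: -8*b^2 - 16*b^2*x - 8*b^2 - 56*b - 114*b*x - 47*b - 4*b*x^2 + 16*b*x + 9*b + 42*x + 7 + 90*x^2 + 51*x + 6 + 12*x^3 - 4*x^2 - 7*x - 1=-16*b^2 - 94*b + 12*x^3 + x^2*(86 - 4*b) + x*(-16*b^2 - 98*b + 86) + 12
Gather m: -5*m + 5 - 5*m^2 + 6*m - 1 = -5*m^2 + m + 4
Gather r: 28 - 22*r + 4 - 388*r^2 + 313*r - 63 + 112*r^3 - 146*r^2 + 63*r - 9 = 112*r^3 - 534*r^2 + 354*r - 40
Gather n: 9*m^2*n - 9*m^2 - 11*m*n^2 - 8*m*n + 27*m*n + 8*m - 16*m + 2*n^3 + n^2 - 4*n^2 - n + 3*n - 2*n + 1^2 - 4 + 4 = -9*m^2 - 8*m + 2*n^3 + n^2*(-11*m - 3) + n*(9*m^2 + 19*m) + 1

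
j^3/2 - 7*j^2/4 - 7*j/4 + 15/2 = (j/2 + 1)*(j - 3)*(j - 5/2)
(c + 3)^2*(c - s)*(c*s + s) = c^4*s - c^3*s^2 + 7*c^3*s - 7*c^2*s^2 + 15*c^2*s - 15*c*s^2 + 9*c*s - 9*s^2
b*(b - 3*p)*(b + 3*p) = b^3 - 9*b*p^2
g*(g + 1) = g^2 + g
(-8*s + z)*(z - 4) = -8*s*z + 32*s + z^2 - 4*z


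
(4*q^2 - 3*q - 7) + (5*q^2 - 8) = 9*q^2 - 3*q - 15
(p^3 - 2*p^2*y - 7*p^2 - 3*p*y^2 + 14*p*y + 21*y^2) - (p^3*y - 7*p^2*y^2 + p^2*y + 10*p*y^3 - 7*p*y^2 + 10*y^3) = -p^3*y + p^3 + 7*p^2*y^2 - 3*p^2*y - 7*p^2 - 10*p*y^3 + 4*p*y^2 + 14*p*y - 10*y^3 + 21*y^2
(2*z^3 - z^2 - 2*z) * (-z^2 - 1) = -2*z^5 + z^4 + z^2 + 2*z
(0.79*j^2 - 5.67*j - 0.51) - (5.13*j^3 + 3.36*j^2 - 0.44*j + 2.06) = -5.13*j^3 - 2.57*j^2 - 5.23*j - 2.57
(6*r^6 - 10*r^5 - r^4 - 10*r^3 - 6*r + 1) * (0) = 0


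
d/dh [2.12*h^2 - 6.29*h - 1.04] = 4.24*h - 6.29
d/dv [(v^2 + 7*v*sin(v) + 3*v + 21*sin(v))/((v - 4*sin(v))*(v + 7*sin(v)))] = (4*v*cos(v) - 4*sin(v) + 12*cos(v) - 3)/(v - 4*sin(v))^2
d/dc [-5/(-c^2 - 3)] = -10*c/(c^2 + 3)^2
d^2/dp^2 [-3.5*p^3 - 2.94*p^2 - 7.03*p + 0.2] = -21.0*p - 5.88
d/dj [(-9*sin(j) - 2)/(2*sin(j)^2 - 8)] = (9*sin(j)^2 + 4*sin(j) + 36)*cos(j)/(2*(sin(j) - 2)^2*(sin(j) + 2)^2)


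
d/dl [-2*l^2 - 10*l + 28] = -4*l - 10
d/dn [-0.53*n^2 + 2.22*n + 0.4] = 2.22 - 1.06*n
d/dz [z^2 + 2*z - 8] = 2*z + 2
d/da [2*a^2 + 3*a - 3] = 4*a + 3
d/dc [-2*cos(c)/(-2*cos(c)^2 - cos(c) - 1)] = 2*sin(c)*cos(2*c)/(cos(c) + cos(2*c) + 2)^2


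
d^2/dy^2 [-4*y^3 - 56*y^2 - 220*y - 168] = -24*y - 112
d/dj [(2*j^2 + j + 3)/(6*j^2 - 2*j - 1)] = 5*(-2*j^2 - 8*j + 1)/(36*j^4 - 24*j^3 - 8*j^2 + 4*j + 1)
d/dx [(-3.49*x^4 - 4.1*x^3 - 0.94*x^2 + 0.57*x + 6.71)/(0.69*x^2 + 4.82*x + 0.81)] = (-4.8162*x^5 - 53.2944*x^4 - 50.8316*x^3 - 14.8871*x^2 - 10.7826*x - 31.8805)/(0.4761*x^4 + 6.6516*x^3 + 24.3502*x^2 + 7.8084*x + 0.6561)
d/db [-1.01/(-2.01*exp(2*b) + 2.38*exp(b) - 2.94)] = (2.4038 - 4.0602*exp(b))*exp(b)/(2.01*exp(2*b) - 2.38*exp(b) + 2.94)^2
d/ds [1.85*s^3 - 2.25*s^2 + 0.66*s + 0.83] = 5.55*s^2 - 4.5*s + 0.66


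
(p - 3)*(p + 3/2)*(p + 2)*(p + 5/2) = p^4 + 3*p^3 - 25*p^2/4 - 111*p/4 - 45/2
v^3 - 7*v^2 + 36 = (v - 6)*(v - 3)*(v + 2)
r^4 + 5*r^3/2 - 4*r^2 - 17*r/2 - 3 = (r - 2)*(r + 1/2)*(r + 1)*(r + 3)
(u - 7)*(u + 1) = u^2 - 6*u - 7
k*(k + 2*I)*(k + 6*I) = k^3 + 8*I*k^2 - 12*k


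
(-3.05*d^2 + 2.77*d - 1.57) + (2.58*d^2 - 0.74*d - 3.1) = -0.47*d^2 + 2.03*d - 4.67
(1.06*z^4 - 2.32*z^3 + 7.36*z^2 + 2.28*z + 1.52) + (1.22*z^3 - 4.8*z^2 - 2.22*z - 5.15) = 1.06*z^4 - 1.1*z^3 + 2.56*z^2 + 0.0599999999999996*z - 3.63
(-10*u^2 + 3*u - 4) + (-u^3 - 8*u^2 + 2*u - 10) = -u^3 - 18*u^2 + 5*u - 14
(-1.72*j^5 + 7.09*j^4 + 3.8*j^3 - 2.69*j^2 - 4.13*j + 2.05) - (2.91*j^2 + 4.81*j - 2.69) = -1.72*j^5 + 7.09*j^4 + 3.8*j^3 - 5.6*j^2 - 8.94*j + 4.74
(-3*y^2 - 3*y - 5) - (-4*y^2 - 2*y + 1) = y^2 - y - 6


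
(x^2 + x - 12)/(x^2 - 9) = (x + 4)/(x + 3)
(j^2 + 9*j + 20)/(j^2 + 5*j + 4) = (j + 5)/(j + 1)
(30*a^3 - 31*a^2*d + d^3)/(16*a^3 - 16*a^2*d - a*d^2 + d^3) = (30*a^2 - a*d - d^2)/(16*a^2 - d^2)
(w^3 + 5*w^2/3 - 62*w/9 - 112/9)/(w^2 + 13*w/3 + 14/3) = w - 8/3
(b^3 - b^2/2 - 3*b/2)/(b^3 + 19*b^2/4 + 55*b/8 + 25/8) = 4*b*(2*b - 3)/(8*b^2 + 30*b + 25)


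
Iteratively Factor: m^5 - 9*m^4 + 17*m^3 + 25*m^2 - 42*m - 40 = (m - 2)*(m^4 - 7*m^3 + 3*m^2 + 31*m + 20) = (m - 5)*(m - 2)*(m^3 - 2*m^2 - 7*m - 4) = (m - 5)*(m - 4)*(m - 2)*(m^2 + 2*m + 1) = (m - 5)*(m - 4)*(m - 2)*(m + 1)*(m + 1)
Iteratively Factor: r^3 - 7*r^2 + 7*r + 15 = (r - 5)*(r^2 - 2*r - 3) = (r - 5)*(r - 3)*(r + 1)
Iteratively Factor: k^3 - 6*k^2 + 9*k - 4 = (k - 1)*(k^2 - 5*k + 4) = (k - 4)*(k - 1)*(k - 1)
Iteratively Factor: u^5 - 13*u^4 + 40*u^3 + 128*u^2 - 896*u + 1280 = (u - 4)*(u^4 - 9*u^3 + 4*u^2 + 144*u - 320) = (u - 4)^2*(u^3 - 5*u^2 - 16*u + 80) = (u - 5)*(u - 4)^2*(u^2 - 16) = (u - 5)*(u - 4)^3*(u + 4)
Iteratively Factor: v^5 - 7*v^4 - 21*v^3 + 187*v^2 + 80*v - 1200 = (v - 5)*(v^4 - 2*v^3 - 31*v^2 + 32*v + 240) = (v - 5)*(v + 3)*(v^3 - 5*v^2 - 16*v + 80) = (v - 5)^2*(v + 3)*(v^2 - 16) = (v - 5)^2*(v + 3)*(v + 4)*(v - 4)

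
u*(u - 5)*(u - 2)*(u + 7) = u^4 - 39*u^2 + 70*u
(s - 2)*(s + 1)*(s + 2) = s^3 + s^2 - 4*s - 4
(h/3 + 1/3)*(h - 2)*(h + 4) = h^3/3 + h^2 - 2*h - 8/3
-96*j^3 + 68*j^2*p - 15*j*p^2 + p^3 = (-8*j + p)*(-4*j + p)*(-3*j + p)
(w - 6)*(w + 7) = w^2 + w - 42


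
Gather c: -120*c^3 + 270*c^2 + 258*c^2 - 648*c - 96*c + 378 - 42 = -120*c^3 + 528*c^2 - 744*c + 336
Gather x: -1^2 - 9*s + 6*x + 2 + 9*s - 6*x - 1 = 0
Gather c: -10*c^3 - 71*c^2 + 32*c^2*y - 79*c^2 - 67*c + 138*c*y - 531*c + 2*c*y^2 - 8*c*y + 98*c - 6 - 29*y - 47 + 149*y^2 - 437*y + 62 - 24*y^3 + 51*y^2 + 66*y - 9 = -10*c^3 + c^2*(32*y - 150) + c*(2*y^2 + 130*y - 500) - 24*y^3 + 200*y^2 - 400*y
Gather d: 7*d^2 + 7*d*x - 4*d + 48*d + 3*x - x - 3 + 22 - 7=7*d^2 + d*(7*x + 44) + 2*x + 12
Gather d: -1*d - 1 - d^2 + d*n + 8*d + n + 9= -d^2 + d*(n + 7) + n + 8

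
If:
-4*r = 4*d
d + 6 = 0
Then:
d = -6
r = 6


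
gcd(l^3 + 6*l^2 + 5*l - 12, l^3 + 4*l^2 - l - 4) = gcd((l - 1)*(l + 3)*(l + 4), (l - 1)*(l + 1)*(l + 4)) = l^2 + 3*l - 4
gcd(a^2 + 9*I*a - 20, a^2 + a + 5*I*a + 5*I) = a + 5*I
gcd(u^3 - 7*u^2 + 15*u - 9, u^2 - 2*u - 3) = u - 3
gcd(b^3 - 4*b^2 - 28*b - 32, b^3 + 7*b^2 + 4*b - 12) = b + 2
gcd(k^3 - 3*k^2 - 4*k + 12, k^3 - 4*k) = k^2 - 4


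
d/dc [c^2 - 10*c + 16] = 2*c - 10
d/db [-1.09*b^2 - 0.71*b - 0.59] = -2.18*b - 0.71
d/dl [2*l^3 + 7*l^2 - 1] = 2*l*(3*l + 7)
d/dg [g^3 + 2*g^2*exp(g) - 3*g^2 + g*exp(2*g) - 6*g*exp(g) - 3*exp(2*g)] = 2*g^2*exp(g) + 3*g^2 + 2*g*exp(2*g) - 2*g*exp(g) - 6*g - 5*exp(2*g) - 6*exp(g)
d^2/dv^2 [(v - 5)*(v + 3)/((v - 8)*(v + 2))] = 2*(4*v^3 + 3*v^2 + 174*v - 332)/(v^6 - 18*v^5 + 60*v^4 + 360*v^3 - 960*v^2 - 4608*v - 4096)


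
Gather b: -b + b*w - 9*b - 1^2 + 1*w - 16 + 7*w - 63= b*(w - 10) + 8*w - 80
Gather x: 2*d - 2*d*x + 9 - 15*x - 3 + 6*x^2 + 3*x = 2*d + 6*x^2 + x*(-2*d - 12) + 6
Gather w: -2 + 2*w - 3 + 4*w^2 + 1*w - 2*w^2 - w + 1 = 2*w^2 + 2*w - 4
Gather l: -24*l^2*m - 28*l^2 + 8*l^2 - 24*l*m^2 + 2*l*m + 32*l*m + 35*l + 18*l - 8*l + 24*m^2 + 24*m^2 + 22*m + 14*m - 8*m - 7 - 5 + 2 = l^2*(-24*m - 20) + l*(-24*m^2 + 34*m + 45) + 48*m^2 + 28*m - 10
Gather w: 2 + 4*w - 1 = 4*w + 1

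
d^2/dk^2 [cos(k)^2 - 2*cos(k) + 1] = 2*cos(k) - 2*cos(2*k)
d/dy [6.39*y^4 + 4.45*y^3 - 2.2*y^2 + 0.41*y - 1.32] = 25.56*y^3 + 13.35*y^2 - 4.4*y + 0.41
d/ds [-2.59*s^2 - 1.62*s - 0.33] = -5.18*s - 1.62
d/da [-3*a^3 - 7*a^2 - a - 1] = -9*a^2 - 14*a - 1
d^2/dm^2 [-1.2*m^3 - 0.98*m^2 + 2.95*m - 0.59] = -7.2*m - 1.96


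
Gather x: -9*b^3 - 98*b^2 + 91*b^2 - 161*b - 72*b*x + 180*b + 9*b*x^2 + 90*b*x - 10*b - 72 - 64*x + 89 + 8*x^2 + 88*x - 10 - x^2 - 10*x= -9*b^3 - 7*b^2 + 9*b + x^2*(9*b + 7) + x*(18*b + 14) + 7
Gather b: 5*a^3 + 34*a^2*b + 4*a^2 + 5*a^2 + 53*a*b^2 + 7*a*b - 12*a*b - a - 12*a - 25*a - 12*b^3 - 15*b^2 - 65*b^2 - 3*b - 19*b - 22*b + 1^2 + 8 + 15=5*a^3 + 9*a^2 - 38*a - 12*b^3 + b^2*(53*a - 80) + b*(34*a^2 - 5*a - 44) + 24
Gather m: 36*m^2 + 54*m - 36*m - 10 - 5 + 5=36*m^2 + 18*m - 10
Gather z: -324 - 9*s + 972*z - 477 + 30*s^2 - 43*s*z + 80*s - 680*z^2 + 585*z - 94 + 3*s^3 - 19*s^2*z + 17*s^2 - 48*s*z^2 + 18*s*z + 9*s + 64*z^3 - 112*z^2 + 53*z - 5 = 3*s^3 + 47*s^2 + 80*s + 64*z^3 + z^2*(-48*s - 792) + z*(-19*s^2 - 25*s + 1610) - 900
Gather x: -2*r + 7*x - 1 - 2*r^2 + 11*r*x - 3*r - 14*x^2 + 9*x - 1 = -2*r^2 - 5*r - 14*x^2 + x*(11*r + 16) - 2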